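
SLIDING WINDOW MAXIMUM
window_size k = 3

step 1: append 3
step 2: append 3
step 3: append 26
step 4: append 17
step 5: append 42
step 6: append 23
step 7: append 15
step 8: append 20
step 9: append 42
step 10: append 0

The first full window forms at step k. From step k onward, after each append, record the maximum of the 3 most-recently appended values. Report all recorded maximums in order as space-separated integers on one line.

Answer: 26 26 42 42 42 23 42 42

Derivation:
step 1: append 3 -> window=[3] (not full yet)
step 2: append 3 -> window=[3, 3] (not full yet)
step 3: append 26 -> window=[3, 3, 26] -> max=26
step 4: append 17 -> window=[3, 26, 17] -> max=26
step 5: append 42 -> window=[26, 17, 42] -> max=42
step 6: append 23 -> window=[17, 42, 23] -> max=42
step 7: append 15 -> window=[42, 23, 15] -> max=42
step 8: append 20 -> window=[23, 15, 20] -> max=23
step 9: append 42 -> window=[15, 20, 42] -> max=42
step 10: append 0 -> window=[20, 42, 0] -> max=42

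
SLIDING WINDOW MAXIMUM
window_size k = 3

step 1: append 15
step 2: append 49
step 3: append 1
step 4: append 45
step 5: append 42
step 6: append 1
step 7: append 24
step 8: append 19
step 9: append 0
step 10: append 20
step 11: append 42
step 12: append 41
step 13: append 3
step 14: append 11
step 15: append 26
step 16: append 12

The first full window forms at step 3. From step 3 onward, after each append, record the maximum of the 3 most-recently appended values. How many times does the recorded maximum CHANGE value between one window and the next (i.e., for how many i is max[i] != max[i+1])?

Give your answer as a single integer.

Answer: 7

Derivation:
step 1: append 15 -> window=[15] (not full yet)
step 2: append 49 -> window=[15, 49] (not full yet)
step 3: append 1 -> window=[15, 49, 1] -> max=49
step 4: append 45 -> window=[49, 1, 45] -> max=49
step 5: append 42 -> window=[1, 45, 42] -> max=45
step 6: append 1 -> window=[45, 42, 1] -> max=45
step 7: append 24 -> window=[42, 1, 24] -> max=42
step 8: append 19 -> window=[1, 24, 19] -> max=24
step 9: append 0 -> window=[24, 19, 0] -> max=24
step 10: append 20 -> window=[19, 0, 20] -> max=20
step 11: append 42 -> window=[0, 20, 42] -> max=42
step 12: append 41 -> window=[20, 42, 41] -> max=42
step 13: append 3 -> window=[42, 41, 3] -> max=42
step 14: append 11 -> window=[41, 3, 11] -> max=41
step 15: append 26 -> window=[3, 11, 26] -> max=26
step 16: append 12 -> window=[11, 26, 12] -> max=26
Recorded maximums: 49 49 45 45 42 24 24 20 42 42 42 41 26 26
Changes between consecutive maximums: 7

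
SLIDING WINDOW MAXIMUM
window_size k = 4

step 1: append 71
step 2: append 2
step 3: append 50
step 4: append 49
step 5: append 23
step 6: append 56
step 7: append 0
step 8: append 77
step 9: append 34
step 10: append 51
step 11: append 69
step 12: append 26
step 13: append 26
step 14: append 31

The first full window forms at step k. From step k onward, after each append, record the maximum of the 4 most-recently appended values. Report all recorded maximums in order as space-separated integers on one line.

Answer: 71 50 56 56 77 77 77 77 69 69 69

Derivation:
step 1: append 71 -> window=[71] (not full yet)
step 2: append 2 -> window=[71, 2] (not full yet)
step 3: append 50 -> window=[71, 2, 50] (not full yet)
step 4: append 49 -> window=[71, 2, 50, 49] -> max=71
step 5: append 23 -> window=[2, 50, 49, 23] -> max=50
step 6: append 56 -> window=[50, 49, 23, 56] -> max=56
step 7: append 0 -> window=[49, 23, 56, 0] -> max=56
step 8: append 77 -> window=[23, 56, 0, 77] -> max=77
step 9: append 34 -> window=[56, 0, 77, 34] -> max=77
step 10: append 51 -> window=[0, 77, 34, 51] -> max=77
step 11: append 69 -> window=[77, 34, 51, 69] -> max=77
step 12: append 26 -> window=[34, 51, 69, 26] -> max=69
step 13: append 26 -> window=[51, 69, 26, 26] -> max=69
step 14: append 31 -> window=[69, 26, 26, 31] -> max=69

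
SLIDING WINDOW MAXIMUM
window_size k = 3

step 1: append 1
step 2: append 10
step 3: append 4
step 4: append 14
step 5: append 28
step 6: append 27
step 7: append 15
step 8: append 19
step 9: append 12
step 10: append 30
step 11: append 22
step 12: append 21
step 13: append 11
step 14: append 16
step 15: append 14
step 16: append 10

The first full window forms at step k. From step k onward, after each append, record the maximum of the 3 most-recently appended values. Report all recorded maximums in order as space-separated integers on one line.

step 1: append 1 -> window=[1] (not full yet)
step 2: append 10 -> window=[1, 10] (not full yet)
step 3: append 4 -> window=[1, 10, 4] -> max=10
step 4: append 14 -> window=[10, 4, 14] -> max=14
step 5: append 28 -> window=[4, 14, 28] -> max=28
step 6: append 27 -> window=[14, 28, 27] -> max=28
step 7: append 15 -> window=[28, 27, 15] -> max=28
step 8: append 19 -> window=[27, 15, 19] -> max=27
step 9: append 12 -> window=[15, 19, 12] -> max=19
step 10: append 30 -> window=[19, 12, 30] -> max=30
step 11: append 22 -> window=[12, 30, 22] -> max=30
step 12: append 21 -> window=[30, 22, 21] -> max=30
step 13: append 11 -> window=[22, 21, 11] -> max=22
step 14: append 16 -> window=[21, 11, 16] -> max=21
step 15: append 14 -> window=[11, 16, 14] -> max=16
step 16: append 10 -> window=[16, 14, 10] -> max=16

Answer: 10 14 28 28 28 27 19 30 30 30 22 21 16 16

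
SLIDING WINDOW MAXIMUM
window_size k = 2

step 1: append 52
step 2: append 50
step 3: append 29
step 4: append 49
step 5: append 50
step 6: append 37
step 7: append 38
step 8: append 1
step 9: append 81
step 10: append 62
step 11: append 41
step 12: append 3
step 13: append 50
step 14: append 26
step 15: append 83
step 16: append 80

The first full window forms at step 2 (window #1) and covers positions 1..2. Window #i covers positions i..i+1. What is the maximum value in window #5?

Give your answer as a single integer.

Answer: 50

Derivation:
step 1: append 52 -> window=[52] (not full yet)
step 2: append 50 -> window=[52, 50] -> max=52
step 3: append 29 -> window=[50, 29] -> max=50
step 4: append 49 -> window=[29, 49] -> max=49
step 5: append 50 -> window=[49, 50] -> max=50
step 6: append 37 -> window=[50, 37] -> max=50
Window #5 max = 50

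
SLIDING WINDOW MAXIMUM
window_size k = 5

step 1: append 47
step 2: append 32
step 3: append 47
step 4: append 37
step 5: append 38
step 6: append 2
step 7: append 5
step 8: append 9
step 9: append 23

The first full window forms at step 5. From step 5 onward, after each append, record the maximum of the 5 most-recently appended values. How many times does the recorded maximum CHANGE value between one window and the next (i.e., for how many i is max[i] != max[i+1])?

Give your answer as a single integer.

step 1: append 47 -> window=[47] (not full yet)
step 2: append 32 -> window=[47, 32] (not full yet)
step 3: append 47 -> window=[47, 32, 47] (not full yet)
step 4: append 37 -> window=[47, 32, 47, 37] (not full yet)
step 5: append 38 -> window=[47, 32, 47, 37, 38] -> max=47
step 6: append 2 -> window=[32, 47, 37, 38, 2] -> max=47
step 7: append 5 -> window=[47, 37, 38, 2, 5] -> max=47
step 8: append 9 -> window=[37, 38, 2, 5, 9] -> max=38
step 9: append 23 -> window=[38, 2, 5, 9, 23] -> max=38
Recorded maximums: 47 47 47 38 38
Changes between consecutive maximums: 1

Answer: 1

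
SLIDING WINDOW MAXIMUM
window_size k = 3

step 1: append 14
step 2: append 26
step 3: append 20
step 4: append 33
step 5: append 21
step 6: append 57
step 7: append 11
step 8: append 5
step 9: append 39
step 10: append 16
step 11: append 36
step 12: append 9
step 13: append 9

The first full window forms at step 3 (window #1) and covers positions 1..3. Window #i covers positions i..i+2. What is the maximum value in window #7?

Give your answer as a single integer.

step 1: append 14 -> window=[14] (not full yet)
step 2: append 26 -> window=[14, 26] (not full yet)
step 3: append 20 -> window=[14, 26, 20] -> max=26
step 4: append 33 -> window=[26, 20, 33] -> max=33
step 5: append 21 -> window=[20, 33, 21] -> max=33
step 6: append 57 -> window=[33, 21, 57] -> max=57
step 7: append 11 -> window=[21, 57, 11] -> max=57
step 8: append 5 -> window=[57, 11, 5] -> max=57
step 9: append 39 -> window=[11, 5, 39] -> max=39
Window #7 max = 39

Answer: 39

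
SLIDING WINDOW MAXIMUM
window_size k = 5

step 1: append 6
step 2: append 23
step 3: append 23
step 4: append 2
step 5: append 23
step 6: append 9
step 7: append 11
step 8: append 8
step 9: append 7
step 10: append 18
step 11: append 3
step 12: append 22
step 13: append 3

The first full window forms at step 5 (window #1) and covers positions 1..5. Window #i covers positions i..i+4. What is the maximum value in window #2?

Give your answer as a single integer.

Answer: 23

Derivation:
step 1: append 6 -> window=[6] (not full yet)
step 2: append 23 -> window=[6, 23] (not full yet)
step 3: append 23 -> window=[6, 23, 23] (not full yet)
step 4: append 2 -> window=[6, 23, 23, 2] (not full yet)
step 5: append 23 -> window=[6, 23, 23, 2, 23] -> max=23
step 6: append 9 -> window=[23, 23, 2, 23, 9] -> max=23
Window #2 max = 23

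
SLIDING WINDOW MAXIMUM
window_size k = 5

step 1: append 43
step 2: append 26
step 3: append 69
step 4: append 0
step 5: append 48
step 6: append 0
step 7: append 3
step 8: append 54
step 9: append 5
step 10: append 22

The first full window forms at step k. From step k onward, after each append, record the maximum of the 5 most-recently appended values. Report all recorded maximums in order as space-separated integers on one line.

step 1: append 43 -> window=[43] (not full yet)
step 2: append 26 -> window=[43, 26] (not full yet)
step 3: append 69 -> window=[43, 26, 69] (not full yet)
step 4: append 0 -> window=[43, 26, 69, 0] (not full yet)
step 5: append 48 -> window=[43, 26, 69, 0, 48] -> max=69
step 6: append 0 -> window=[26, 69, 0, 48, 0] -> max=69
step 7: append 3 -> window=[69, 0, 48, 0, 3] -> max=69
step 8: append 54 -> window=[0, 48, 0, 3, 54] -> max=54
step 9: append 5 -> window=[48, 0, 3, 54, 5] -> max=54
step 10: append 22 -> window=[0, 3, 54, 5, 22] -> max=54

Answer: 69 69 69 54 54 54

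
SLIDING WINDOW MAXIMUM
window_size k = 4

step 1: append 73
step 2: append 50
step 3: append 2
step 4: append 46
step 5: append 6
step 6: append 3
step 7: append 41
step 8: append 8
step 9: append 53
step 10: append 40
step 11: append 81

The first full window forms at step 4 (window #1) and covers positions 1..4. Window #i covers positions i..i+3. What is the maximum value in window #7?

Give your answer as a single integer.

step 1: append 73 -> window=[73] (not full yet)
step 2: append 50 -> window=[73, 50] (not full yet)
step 3: append 2 -> window=[73, 50, 2] (not full yet)
step 4: append 46 -> window=[73, 50, 2, 46] -> max=73
step 5: append 6 -> window=[50, 2, 46, 6] -> max=50
step 6: append 3 -> window=[2, 46, 6, 3] -> max=46
step 7: append 41 -> window=[46, 6, 3, 41] -> max=46
step 8: append 8 -> window=[6, 3, 41, 8] -> max=41
step 9: append 53 -> window=[3, 41, 8, 53] -> max=53
step 10: append 40 -> window=[41, 8, 53, 40] -> max=53
Window #7 max = 53

Answer: 53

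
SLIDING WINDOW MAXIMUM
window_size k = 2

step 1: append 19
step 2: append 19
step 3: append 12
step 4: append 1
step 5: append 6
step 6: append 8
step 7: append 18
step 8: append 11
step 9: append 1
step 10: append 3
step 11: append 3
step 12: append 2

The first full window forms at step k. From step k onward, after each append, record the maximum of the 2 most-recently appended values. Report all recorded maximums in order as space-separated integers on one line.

Answer: 19 19 12 6 8 18 18 11 3 3 3

Derivation:
step 1: append 19 -> window=[19] (not full yet)
step 2: append 19 -> window=[19, 19] -> max=19
step 3: append 12 -> window=[19, 12] -> max=19
step 4: append 1 -> window=[12, 1] -> max=12
step 5: append 6 -> window=[1, 6] -> max=6
step 6: append 8 -> window=[6, 8] -> max=8
step 7: append 18 -> window=[8, 18] -> max=18
step 8: append 11 -> window=[18, 11] -> max=18
step 9: append 1 -> window=[11, 1] -> max=11
step 10: append 3 -> window=[1, 3] -> max=3
step 11: append 3 -> window=[3, 3] -> max=3
step 12: append 2 -> window=[3, 2] -> max=3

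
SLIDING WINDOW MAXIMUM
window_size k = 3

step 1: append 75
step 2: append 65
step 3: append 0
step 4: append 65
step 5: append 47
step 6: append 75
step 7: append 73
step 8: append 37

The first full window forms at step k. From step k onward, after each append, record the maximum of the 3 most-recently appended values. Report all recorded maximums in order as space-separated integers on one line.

step 1: append 75 -> window=[75] (not full yet)
step 2: append 65 -> window=[75, 65] (not full yet)
step 3: append 0 -> window=[75, 65, 0] -> max=75
step 4: append 65 -> window=[65, 0, 65] -> max=65
step 5: append 47 -> window=[0, 65, 47] -> max=65
step 6: append 75 -> window=[65, 47, 75] -> max=75
step 7: append 73 -> window=[47, 75, 73] -> max=75
step 8: append 37 -> window=[75, 73, 37] -> max=75

Answer: 75 65 65 75 75 75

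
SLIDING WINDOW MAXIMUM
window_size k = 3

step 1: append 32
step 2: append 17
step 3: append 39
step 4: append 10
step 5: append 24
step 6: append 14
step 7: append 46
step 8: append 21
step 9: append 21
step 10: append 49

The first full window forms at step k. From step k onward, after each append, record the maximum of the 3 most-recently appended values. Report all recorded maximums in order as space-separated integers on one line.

step 1: append 32 -> window=[32] (not full yet)
step 2: append 17 -> window=[32, 17] (not full yet)
step 3: append 39 -> window=[32, 17, 39] -> max=39
step 4: append 10 -> window=[17, 39, 10] -> max=39
step 5: append 24 -> window=[39, 10, 24] -> max=39
step 6: append 14 -> window=[10, 24, 14] -> max=24
step 7: append 46 -> window=[24, 14, 46] -> max=46
step 8: append 21 -> window=[14, 46, 21] -> max=46
step 9: append 21 -> window=[46, 21, 21] -> max=46
step 10: append 49 -> window=[21, 21, 49] -> max=49

Answer: 39 39 39 24 46 46 46 49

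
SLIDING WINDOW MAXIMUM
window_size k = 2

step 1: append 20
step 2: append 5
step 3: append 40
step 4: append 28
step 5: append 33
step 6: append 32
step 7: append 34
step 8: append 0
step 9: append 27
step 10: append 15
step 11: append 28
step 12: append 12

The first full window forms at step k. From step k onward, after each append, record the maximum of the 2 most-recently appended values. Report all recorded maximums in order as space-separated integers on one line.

step 1: append 20 -> window=[20] (not full yet)
step 2: append 5 -> window=[20, 5] -> max=20
step 3: append 40 -> window=[5, 40] -> max=40
step 4: append 28 -> window=[40, 28] -> max=40
step 5: append 33 -> window=[28, 33] -> max=33
step 6: append 32 -> window=[33, 32] -> max=33
step 7: append 34 -> window=[32, 34] -> max=34
step 8: append 0 -> window=[34, 0] -> max=34
step 9: append 27 -> window=[0, 27] -> max=27
step 10: append 15 -> window=[27, 15] -> max=27
step 11: append 28 -> window=[15, 28] -> max=28
step 12: append 12 -> window=[28, 12] -> max=28

Answer: 20 40 40 33 33 34 34 27 27 28 28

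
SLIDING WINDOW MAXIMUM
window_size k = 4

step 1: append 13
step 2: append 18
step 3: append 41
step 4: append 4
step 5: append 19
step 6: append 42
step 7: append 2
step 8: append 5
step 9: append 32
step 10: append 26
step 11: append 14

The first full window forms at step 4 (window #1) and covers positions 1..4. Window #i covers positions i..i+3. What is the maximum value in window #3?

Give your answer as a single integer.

step 1: append 13 -> window=[13] (not full yet)
step 2: append 18 -> window=[13, 18] (not full yet)
step 3: append 41 -> window=[13, 18, 41] (not full yet)
step 4: append 4 -> window=[13, 18, 41, 4] -> max=41
step 5: append 19 -> window=[18, 41, 4, 19] -> max=41
step 6: append 42 -> window=[41, 4, 19, 42] -> max=42
Window #3 max = 42

Answer: 42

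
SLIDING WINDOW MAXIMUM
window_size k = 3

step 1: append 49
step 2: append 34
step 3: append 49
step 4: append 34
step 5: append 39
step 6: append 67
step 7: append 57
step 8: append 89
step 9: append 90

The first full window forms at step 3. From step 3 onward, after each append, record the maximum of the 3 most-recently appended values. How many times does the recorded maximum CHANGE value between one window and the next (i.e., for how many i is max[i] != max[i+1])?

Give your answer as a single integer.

step 1: append 49 -> window=[49] (not full yet)
step 2: append 34 -> window=[49, 34] (not full yet)
step 3: append 49 -> window=[49, 34, 49] -> max=49
step 4: append 34 -> window=[34, 49, 34] -> max=49
step 5: append 39 -> window=[49, 34, 39] -> max=49
step 6: append 67 -> window=[34, 39, 67] -> max=67
step 7: append 57 -> window=[39, 67, 57] -> max=67
step 8: append 89 -> window=[67, 57, 89] -> max=89
step 9: append 90 -> window=[57, 89, 90] -> max=90
Recorded maximums: 49 49 49 67 67 89 90
Changes between consecutive maximums: 3

Answer: 3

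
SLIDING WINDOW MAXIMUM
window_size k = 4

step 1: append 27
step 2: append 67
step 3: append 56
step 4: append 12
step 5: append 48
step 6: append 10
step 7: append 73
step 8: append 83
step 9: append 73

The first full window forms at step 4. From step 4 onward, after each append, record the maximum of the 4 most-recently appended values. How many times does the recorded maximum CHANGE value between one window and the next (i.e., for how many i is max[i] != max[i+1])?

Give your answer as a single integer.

Answer: 3

Derivation:
step 1: append 27 -> window=[27] (not full yet)
step 2: append 67 -> window=[27, 67] (not full yet)
step 3: append 56 -> window=[27, 67, 56] (not full yet)
step 4: append 12 -> window=[27, 67, 56, 12] -> max=67
step 5: append 48 -> window=[67, 56, 12, 48] -> max=67
step 6: append 10 -> window=[56, 12, 48, 10] -> max=56
step 7: append 73 -> window=[12, 48, 10, 73] -> max=73
step 8: append 83 -> window=[48, 10, 73, 83] -> max=83
step 9: append 73 -> window=[10, 73, 83, 73] -> max=83
Recorded maximums: 67 67 56 73 83 83
Changes between consecutive maximums: 3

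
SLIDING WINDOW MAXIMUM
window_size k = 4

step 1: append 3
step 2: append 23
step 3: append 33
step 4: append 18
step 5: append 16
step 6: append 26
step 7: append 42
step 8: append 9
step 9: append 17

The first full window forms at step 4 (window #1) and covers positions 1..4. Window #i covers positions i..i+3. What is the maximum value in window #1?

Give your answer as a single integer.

step 1: append 3 -> window=[3] (not full yet)
step 2: append 23 -> window=[3, 23] (not full yet)
step 3: append 33 -> window=[3, 23, 33] (not full yet)
step 4: append 18 -> window=[3, 23, 33, 18] -> max=33
Window #1 max = 33

Answer: 33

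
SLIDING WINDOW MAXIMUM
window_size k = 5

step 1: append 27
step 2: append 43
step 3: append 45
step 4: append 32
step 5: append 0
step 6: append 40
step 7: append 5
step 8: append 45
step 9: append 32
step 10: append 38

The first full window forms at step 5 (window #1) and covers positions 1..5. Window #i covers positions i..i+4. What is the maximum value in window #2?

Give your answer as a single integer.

step 1: append 27 -> window=[27] (not full yet)
step 2: append 43 -> window=[27, 43] (not full yet)
step 3: append 45 -> window=[27, 43, 45] (not full yet)
step 4: append 32 -> window=[27, 43, 45, 32] (not full yet)
step 5: append 0 -> window=[27, 43, 45, 32, 0] -> max=45
step 6: append 40 -> window=[43, 45, 32, 0, 40] -> max=45
Window #2 max = 45

Answer: 45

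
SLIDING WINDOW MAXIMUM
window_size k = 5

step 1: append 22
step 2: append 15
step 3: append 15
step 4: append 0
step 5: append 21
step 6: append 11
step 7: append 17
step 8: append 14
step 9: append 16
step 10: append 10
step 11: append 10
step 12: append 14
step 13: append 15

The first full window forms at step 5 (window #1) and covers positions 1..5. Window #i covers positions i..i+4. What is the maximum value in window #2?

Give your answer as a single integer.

Answer: 21

Derivation:
step 1: append 22 -> window=[22] (not full yet)
step 2: append 15 -> window=[22, 15] (not full yet)
step 3: append 15 -> window=[22, 15, 15] (not full yet)
step 4: append 0 -> window=[22, 15, 15, 0] (not full yet)
step 5: append 21 -> window=[22, 15, 15, 0, 21] -> max=22
step 6: append 11 -> window=[15, 15, 0, 21, 11] -> max=21
Window #2 max = 21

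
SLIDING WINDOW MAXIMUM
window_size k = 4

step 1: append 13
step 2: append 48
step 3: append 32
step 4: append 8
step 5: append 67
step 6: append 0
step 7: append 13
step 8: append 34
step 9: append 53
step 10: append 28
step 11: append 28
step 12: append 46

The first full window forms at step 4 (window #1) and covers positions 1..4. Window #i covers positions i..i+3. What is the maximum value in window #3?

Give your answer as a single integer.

Answer: 67

Derivation:
step 1: append 13 -> window=[13] (not full yet)
step 2: append 48 -> window=[13, 48] (not full yet)
step 3: append 32 -> window=[13, 48, 32] (not full yet)
step 4: append 8 -> window=[13, 48, 32, 8] -> max=48
step 5: append 67 -> window=[48, 32, 8, 67] -> max=67
step 6: append 0 -> window=[32, 8, 67, 0] -> max=67
Window #3 max = 67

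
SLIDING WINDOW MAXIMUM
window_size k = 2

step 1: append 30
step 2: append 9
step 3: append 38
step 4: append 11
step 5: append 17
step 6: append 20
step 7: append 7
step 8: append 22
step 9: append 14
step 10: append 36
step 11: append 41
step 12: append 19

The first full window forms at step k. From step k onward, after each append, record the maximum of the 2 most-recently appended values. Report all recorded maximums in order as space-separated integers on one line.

Answer: 30 38 38 17 20 20 22 22 36 41 41

Derivation:
step 1: append 30 -> window=[30] (not full yet)
step 2: append 9 -> window=[30, 9] -> max=30
step 3: append 38 -> window=[9, 38] -> max=38
step 4: append 11 -> window=[38, 11] -> max=38
step 5: append 17 -> window=[11, 17] -> max=17
step 6: append 20 -> window=[17, 20] -> max=20
step 7: append 7 -> window=[20, 7] -> max=20
step 8: append 22 -> window=[7, 22] -> max=22
step 9: append 14 -> window=[22, 14] -> max=22
step 10: append 36 -> window=[14, 36] -> max=36
step 11: append 41 -> window=[36, 41] -> max=41
step 12: append 19 -> window=[41, 19] -> max=41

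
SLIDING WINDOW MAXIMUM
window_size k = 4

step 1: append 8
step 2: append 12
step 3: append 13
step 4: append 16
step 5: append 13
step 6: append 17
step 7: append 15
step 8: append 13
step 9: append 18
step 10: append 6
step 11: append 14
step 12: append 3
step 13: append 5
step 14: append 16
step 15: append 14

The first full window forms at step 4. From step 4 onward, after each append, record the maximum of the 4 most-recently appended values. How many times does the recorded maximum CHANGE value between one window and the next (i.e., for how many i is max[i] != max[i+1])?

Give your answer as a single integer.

step 1: append 8 -> window=[8] (not full yet)
step 2: append 12 -> window=[8, 12] (not full yet)
step 3: append 13 -> window=[8, 12, 13] (not full yet)
step 4: append 16 -> window=[8, 12, 13, 16] -> max=16
step 5: append 13 -> window=[12, 13, 16, 13] -> max=16
step 6: append 17 -> window=[13, 16, 13, 17] -> max=17
step 7: append 15 -> window=[16, 13, 17, 15] -> max=17
step 8: append 13 -> window=[13, 17, 15, 13] -> max=17
step 9: append 18 -> window=[17, 15, 13, 18] -> max=18
step 10: append 6 -> window=[15, 13, 18, 6] -> max=18
step 11: append 14 -> window=[13, 18, 6, 14] -> max=18
step 12: append 3 -> window=[18, 6, 14, 3] -> max=18
step 13: append 5 -> window=[6, 14, 3, 5] -> max=14
step 14: append 16 -> window=[14, 3, 5, 16] -> max=16
step 15: append 14 -> window=[3, 5, 16, 14] -> max=16
Recorded maximums: 16 16 17 17 17 18 18 18 18 14 16 16
Changes between consecutive maximums: 4

Answer: 4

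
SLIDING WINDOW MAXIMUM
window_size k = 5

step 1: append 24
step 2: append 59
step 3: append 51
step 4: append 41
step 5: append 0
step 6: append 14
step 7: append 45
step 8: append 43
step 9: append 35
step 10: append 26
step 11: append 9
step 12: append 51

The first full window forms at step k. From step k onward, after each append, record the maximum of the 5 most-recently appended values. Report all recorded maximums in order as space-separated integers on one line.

step 1: append 24 -> window=[24] (not full yet)
step 2: append 59 -> window=[24, 59] (not full yet)
step 3: append 51 -> window=[24, 59, 51] (not full yet)
step 4: append 41 -> window=[24, 59, 51, 41] (not full yet)
step 5: append 0 -> window=[24, 59, 51, 41, 0] -> max=59
step 6: append 14 -> window=[59, 51, 41, 0, 14] -> max=59
step 7: append 45 -> window=[51, 41, 0, 14, 45] -> max=51
step 8: append 43 -> window=[41, 0, 14, 45, 43] -> max=45
step 9: append 35 -> window=[0, 14, 45, 43, 35] -> max=45
step 10: append 26 -> window=[14, 45, 43, 35, 26] -> max=45
step 11: append 9 -> window=[45, 43, 35, 26, 9] -> max=45
step 12: append 51 -> window=[43, 35, 26, 9, 51] -> max=51

Answer: 59 59 51 45 45 45 45 51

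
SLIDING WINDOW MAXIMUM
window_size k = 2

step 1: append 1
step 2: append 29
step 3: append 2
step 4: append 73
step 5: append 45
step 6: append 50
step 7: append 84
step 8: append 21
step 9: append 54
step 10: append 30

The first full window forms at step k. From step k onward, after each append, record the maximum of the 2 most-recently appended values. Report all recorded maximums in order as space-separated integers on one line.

Answer: 29 29 73 73 50 84 84 54 54

Derivation:
step 1: append 1 -> window=[1] (not full yet)
step 2: append 29 -> window=[1, 29] -> max=29
step 3: append 2 -> window=[29, 2] -> max=29
step 4: append 73 -> window=[2, 73] -> max=73
step 5: append 45 -> window=[73, 45] -> max=73
step 6: append 50 -> window=[45, 50] -> max=50
step 7: append 84 -> window=[50, 84] -> max=84
step 8: append 21 -> window=[84, 21] -> max=84
step 9: append 54 -> window=[21, 54] -> max=54
step 10: append 30 -> window=[54, 30] -> max=54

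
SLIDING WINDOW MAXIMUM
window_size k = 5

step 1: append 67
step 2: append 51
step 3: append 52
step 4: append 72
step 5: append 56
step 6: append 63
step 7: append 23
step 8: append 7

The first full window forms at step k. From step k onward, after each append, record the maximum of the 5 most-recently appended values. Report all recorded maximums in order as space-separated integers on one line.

Answer: 72 72 72 72

Derivation:
step 1: append 67 -> window=[67] (not full yet)
step 2: append 51 -> window=[67, 51] (not full yet)
step 3: append 52 -> window=[67, 51, 52] (not full yet)
step 4: append 72 -> window=[67, 51, 52, 72] (not full yet)
step 5: append 56 -> window=[67, 51, 52, 72, 56] -> max=72
step 6: append 63 -> window=[51, 52, 72, 56, 63] -> max=72
step 7: append 23 -> window=[52, 72, 56, 63, 23] -> max=72
step 8: append 7 -> window=[72, 56, 63, 23, 7] -> max=72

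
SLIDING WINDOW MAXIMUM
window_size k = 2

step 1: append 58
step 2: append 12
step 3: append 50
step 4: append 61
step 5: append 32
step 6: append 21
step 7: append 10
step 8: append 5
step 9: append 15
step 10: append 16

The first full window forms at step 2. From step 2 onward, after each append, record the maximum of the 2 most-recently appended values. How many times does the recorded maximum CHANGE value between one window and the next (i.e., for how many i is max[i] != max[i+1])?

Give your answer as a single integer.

step 1: append 58 -> window=[58] (not full yet)
step 2: append 12 -> window=[58, 12] -> max=58
step 3: append 50 -> window=[12, 50] -> max=50
step 4: append 61 -> window=[50, 61] -> max=61
step 5: append 32 -> window=[61, 32] -> max=61
step 6: append 21 -> window=[32, 21] -> max=32
step 7: append 10 -> window=[21, 10] -> max=21
step 8: append 5 -> window=[10, 5] -> max=10
step 9: append 15 -> window=[5, 15] -> max=15
step 10: append 16 -> window=[15, 16] -> max=16
Recorded maximums: 58 50 61 61 32 21 10 15 16
Changes between consecutive maximums: 7

Answer: 7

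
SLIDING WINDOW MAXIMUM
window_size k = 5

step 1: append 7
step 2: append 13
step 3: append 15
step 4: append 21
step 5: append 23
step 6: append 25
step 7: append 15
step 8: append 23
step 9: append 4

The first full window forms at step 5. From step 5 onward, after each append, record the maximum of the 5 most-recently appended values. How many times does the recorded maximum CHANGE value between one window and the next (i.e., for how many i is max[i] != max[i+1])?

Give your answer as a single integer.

Answer: 1

Derivation:
step 1: append 7 -> window=[7] (not full yet)
step 2: append 13 -> window=[7, 13] (not full yet)
step 3: append 15 -> window=[7, 13, 15] (not full yet)
step 4: append 21 -> window=[7, 13, 15, 21] (not full yet)
step 5: append 23 -> window=[7, 13, 15, 21, 23] -> max=23
step 6: append 25 -> window=[13, 15, 21, 23, 25] -> max=25
step 7: append 15 -> window=[15, 21, 23, 25, 15] -> max=25
step 8: append 23 -> window=[21, 23, 25, 15, 23] -> max=25
step 9: append 4 -> window=[23, 25, 15, 23, 4] -> max=25
Recorded maximums: 23 25 25 25 25
Changes between consecutive maximums: 1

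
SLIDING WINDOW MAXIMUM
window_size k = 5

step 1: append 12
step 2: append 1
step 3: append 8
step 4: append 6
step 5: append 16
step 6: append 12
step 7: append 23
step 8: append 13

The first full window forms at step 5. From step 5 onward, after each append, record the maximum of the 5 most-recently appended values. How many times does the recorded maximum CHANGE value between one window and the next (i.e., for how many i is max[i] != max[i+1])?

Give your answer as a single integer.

step 1: append 12 -> window=[12] (not full yet)
step 2: append 1 -> window=[12, 1] (not full yet)
step 3: append 8 -> window=[12, 1, 8] (not full yet)
step 4: append 6 -> window=[12, 1, 8, 6] (not full yet)
step 5: append 16 -> window=[12, 1, 8, 6, 16] -> max=16
step 6: append 12 -> window=[1, 8, 6, 16, 12] -> max=16
step 7: append 23 -> window=[8, 6, 16, 12, 23] -> max=23
step 8: append 13 -> window=[6, 16, 12, 23, 13] -> max=23
Recorded maximums: 16 16 23 23
Changes between consecutive maximums: 1

Answer: 1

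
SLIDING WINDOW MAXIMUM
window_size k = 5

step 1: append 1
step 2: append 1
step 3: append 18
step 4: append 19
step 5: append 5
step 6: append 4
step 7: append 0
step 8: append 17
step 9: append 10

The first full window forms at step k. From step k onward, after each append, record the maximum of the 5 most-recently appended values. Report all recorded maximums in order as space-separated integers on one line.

Answer: 19 19 19 19 17

Derivation:
step 1: append 1 -> window=[1] (not full yet)
step 2: append 1 -> window=[1, 1] (not full yet)
step 3: append 18 -> window=[1, 1, 18] (not full yet)
step 4: append 19 -> window=[1, 1, 18, 19] (not full yet)
step 5: append 5 -> window=[1, 1, 18, 19, 5] -> max=19
step 6: append 4 -> window=[1, 18, 19, 5, 4] -> max=19
step 7: append 0 -> window=[18, 19, 5, 4, 0] -> max=19
step 8: append 17 -> window=[19, 5, 4, 0, 17] -> max=19
step 9: append 10 -> window=[5, 4, 0, 17, 10] -> max=17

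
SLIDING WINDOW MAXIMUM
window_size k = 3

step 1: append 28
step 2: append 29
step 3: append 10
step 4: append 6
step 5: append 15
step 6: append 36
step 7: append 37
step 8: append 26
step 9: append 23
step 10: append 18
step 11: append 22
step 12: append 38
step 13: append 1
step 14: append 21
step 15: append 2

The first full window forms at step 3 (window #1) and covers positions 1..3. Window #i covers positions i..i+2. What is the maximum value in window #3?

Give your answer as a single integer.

Answer: 15

Derivation:
step 1: append 28 -> window=[28] (not full yet)
step 2: append 29 -> window=[28, 29] (not full yet)
step 3: append 10 -> window=[28, 29, 10] -> max=29
step 4: append 6 -> window=[29, 10, 6] -> max=29
step 5: append 15 -> window=[10, 6, 15] -> max=15
Window #3 max = 15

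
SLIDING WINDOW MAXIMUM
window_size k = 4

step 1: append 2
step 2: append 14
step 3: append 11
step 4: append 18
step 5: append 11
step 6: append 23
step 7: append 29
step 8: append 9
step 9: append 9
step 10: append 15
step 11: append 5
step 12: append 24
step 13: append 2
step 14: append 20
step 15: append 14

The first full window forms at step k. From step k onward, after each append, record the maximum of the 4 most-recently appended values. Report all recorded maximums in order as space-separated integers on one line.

step 1: append 2 -> window=[2] (not full yet)
step 2: append 14 -> window=[2, 14] (not full yet)
step 3: append 11 -> window=[2, 14, 11] (not full yet)
step 4: append 18 -> window=[2, 14, 11, 18] -> max=18
step 5: append 11 -> window=[14, 11, 18, 11] -> max=18
step 6: append 23 -> window=[11, 18, 11, 23] -> max=23
step 7: append 29 -> window=[18, 11, 23, 29] -> max=29
step 8: append 9 -> window=[11, 23, 29, 9] -> max=29
step 9: append 9 -> window=[23, 29, 9, 9] -> max=29
step 10: append 15 -> window=[29, 9, 9, 15] -> max=29
step 11: append 5 -> window=[9, 9, 15, 5] -> max=15
step 12: append 24 -> window=[9, 15, 5, 24] -> max=24
step 13: append 2 -> window=[15, 5, 24, 2] -> max=24
step 14: append 20 -> window=[5, 24, 2, 20] -> max=24
step 15: append 14 -> window=[24, 2, 20, 14] -> max=24

Answer: 18 18 23 29 29 29 29 15 24 24 24 24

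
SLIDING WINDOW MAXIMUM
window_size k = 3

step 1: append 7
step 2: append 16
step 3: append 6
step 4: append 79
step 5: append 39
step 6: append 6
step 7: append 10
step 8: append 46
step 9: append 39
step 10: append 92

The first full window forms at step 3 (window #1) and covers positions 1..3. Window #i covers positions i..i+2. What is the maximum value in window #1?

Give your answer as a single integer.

step 1: append 7 -> window=[7] (not full yet)
step 2: append 16 -> window=[7, 16] (not full yet)
step 3: append 6 -> window=[7, 16, 6] -> max=16
Window #1 max = 16

Answer: 16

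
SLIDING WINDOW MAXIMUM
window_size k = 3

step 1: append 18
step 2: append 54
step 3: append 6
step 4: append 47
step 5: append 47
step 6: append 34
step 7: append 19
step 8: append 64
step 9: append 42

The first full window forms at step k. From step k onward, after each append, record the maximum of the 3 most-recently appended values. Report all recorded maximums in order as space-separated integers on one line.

step 1: append 18 -> window=[18] (not full yet)
step 2: append 54 -> window=[18, 54] (not full yet)
step 3: append 6 -> window=[18, 54, 6] -> max=54
step 4: append 47 -> window=[54, 6, 47] -> max=54
step 5: append 47 -> window=[6, 47, 47] -> max=47
step 6: append 34 -> window=[47, 47, 34] -> max=47
step 7: append 19 -> window=[47, 34, 19] -> max=47
step 8: append 64 -> window=[34, 19, 64] -> max=64
step 9: append 42 -> window=[19, 64, 42] -> max=64

Answer: 54 54 47 47 47 64 64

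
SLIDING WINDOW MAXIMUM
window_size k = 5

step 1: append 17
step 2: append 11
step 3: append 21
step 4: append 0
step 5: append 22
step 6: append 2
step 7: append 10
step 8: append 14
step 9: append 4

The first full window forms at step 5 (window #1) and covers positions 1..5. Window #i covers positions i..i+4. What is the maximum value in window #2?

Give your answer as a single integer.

step 1: append 17 -> window=[17] (not full yet)
step 2: append 11 -> window=[17, 11] (not full yet)
step 3: append 21 -> window=[17, 11, 21] (not full yet)
step 4: append 0 -> window=[17, 11, 21, 0] (not full yet)
step 5: append 22 -> window=[17, 11, 21, 0, 22] -> max=22
step 6: append 2 -> window=[11, 21, 0, 22, 2] -> max=22
Window #2 max = 22

Answer: 22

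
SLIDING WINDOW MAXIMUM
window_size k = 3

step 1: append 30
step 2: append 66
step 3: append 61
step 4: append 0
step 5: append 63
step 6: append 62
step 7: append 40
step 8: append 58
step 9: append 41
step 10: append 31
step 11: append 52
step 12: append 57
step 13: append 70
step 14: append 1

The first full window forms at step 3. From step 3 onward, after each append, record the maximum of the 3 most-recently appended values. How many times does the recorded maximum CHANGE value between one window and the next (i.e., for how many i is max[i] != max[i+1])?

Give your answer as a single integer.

step 1: append 30 -> window=[30] (not full yet)
step 2: append 66 -> window=[30, 66] (not full yet)
step 3: append 61 -> window=[30, 66, 61] -> max=66
step 4: append 0 -> window=[66, 61, 0] -> max=66
step 5: append 63 -> window=[61, 0, 63] -> max=63
step 6: append 62 -> window=[0, 63, 62] -> max=63
step 7: append 40 -> window=[63, 62, 40] -> max=63
step 8: append 58 -> window=[62, 40, 58] -> max=62
step 9: append 41 -> window=[40, 58, 41] -> max=58
step 10: append 31 -> window=[58, 41, 31] -> max=58
step 11: append 52 -> window=[41, 31, 52] -> max=52
step 12: append 57 -> window=[31, 52, 57] -> max=57
step 13: append 70 -> window=[52, 57, 70] -> max=70
step 14: append 1 -> window=[57, 70, 1] -> max=70
Recorded maximums: 66 66 63 63 63 62 58 58 52 57 70 70
Changes between consecutive maximums: 6

Answer: 6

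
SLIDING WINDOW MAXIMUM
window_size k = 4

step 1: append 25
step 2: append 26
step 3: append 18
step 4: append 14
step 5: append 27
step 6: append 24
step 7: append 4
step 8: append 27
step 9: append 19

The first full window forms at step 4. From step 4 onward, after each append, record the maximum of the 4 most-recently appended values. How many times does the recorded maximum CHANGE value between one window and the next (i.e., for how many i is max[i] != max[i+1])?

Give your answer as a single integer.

step 1: append 25 -> window=[25] (not full yet)
step 2: append 26 -> window=[25, 26] (not full yet)
step 3: append 18 -> window=[25, 26, 18] (not full yet)
step 4: append 14 -> window=[25, 26, 18, 14] -> max=26
step 5: append 27 -> window=[26, 18, 14, 27] -> max=27
step 6: append 24 -> window=[18, 14, 27, 24] -> max=27
step 7: append 4 -> window=[14, 27, 24, 4] -> max=27
step 8: append 27 -> window=[27, 24, 4, 27] -> max=27
step 9: append 19 -> window=[24, 4, 27, 19] -> max=27
Recorded maximums: 26 27 27 27 27 27
Changes between consecutive maximums: 1

Answer: 1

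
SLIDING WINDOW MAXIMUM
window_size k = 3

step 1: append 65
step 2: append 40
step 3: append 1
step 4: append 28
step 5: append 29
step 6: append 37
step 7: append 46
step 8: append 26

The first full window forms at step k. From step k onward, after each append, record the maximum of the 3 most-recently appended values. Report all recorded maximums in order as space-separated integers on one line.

step 1: append 65 -> window=[65] (not full yet)
step 2: append 40 -> window=[65, 40] (not full yet)
step 3: append 1 -> window=[65, 40, 1] -> max=65
step 4: append 28 -> window=[40, 1, 28] -> max=40
step 5: append 29 -> window=[1, 28, 29] -> max=29
step 6: append 37 -> window=[28, 29, 37] -> max=37
step 7: append 46 -> window=[29, 37, 46] -> max=46
step 8: append 26 -> window=[37, 46, 26] -> max=46

Answer: 65 40 29 37 46 46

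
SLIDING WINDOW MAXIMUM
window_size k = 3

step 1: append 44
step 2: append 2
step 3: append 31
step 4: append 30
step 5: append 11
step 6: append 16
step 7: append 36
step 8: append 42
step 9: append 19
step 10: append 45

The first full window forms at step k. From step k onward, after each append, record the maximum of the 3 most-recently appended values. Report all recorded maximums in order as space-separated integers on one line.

Answer: 44 31 31 30 36 42 42 45

Derivation:
step 1: append 44 -> window=[44] (not full yet)
step 2: append 2 -> window=[44, 2] (not full yet)
step 3: append 31 -> window=[44, 2, 31] -> max=44
step 4: append 30 -> window=[2, 31, 30] -> max=31
step 5: append 11 -> window=[31, 30, 11] -> max=31
step 6: append 16 -> window=[30, 11, 16] -> max=30
step 7: append 36 -> window=[11, 16, 36] -> max=36
step 8: append 42 -> window=[16, 36, 42] -> max=42
step 9: append 19 -> window=[36, 42, 19] -> max=42
step 10: append 45 -> window=[42, 19, 45] -> max=45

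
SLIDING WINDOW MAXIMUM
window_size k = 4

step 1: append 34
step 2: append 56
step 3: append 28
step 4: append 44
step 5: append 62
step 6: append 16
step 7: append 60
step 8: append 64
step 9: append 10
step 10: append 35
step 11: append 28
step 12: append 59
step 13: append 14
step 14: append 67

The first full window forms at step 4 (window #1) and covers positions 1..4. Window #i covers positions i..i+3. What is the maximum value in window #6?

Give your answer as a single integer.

Answer: 64

Derivation:
step 1: append 34 -> window=[34] (not full yet)
step 2: append 56 -> window=[34, 56] (not full yet)
step 3: append 28 -> window=[34, 56, 28] (not full yet)
step 4: append 44 -> window=[34, 56, 28, 44] -> max=56
step 5: append 62 -> window=[56, 28, 44, 62] -> max=62
step 6: append 16 -> window=[28, 44, 62, 16] -> max=62
step 7: append 60 -> window=[44, 62, 16, 60] -> max=62
step 8: append 64 -> window=[62, 16, 60, 64] -> max=64
step 9: append 10 -> window=[16, 60, 64, 10] -> max=64
Window #6 max = 64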